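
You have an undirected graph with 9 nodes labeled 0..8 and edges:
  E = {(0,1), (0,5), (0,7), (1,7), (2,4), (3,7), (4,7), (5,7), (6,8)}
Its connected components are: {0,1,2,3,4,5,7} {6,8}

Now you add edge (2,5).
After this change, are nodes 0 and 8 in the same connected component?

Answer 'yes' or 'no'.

Initial components: {0,1,2,3,4,5,7} {6,8}
Adding edge (2,5): both already in same component {0,1,2,3,4,5,7}. No change.
New components: {0,1,2,3,4,5,7} {6,8}
Are 0 and 8 in the same component? no

Answer: no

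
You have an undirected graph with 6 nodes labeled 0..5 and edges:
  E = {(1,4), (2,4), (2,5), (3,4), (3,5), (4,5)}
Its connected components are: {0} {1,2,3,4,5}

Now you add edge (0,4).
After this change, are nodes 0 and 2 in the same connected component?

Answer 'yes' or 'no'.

Answer: yes

Derivation:
Initial components: {0} {1,2,3,4,5}
Adding edge (0,4): merges {0} and {1,2,3,4,5}.
New components: {0,1,2,3,4,5}
Are 0 and 2 in the same component? yes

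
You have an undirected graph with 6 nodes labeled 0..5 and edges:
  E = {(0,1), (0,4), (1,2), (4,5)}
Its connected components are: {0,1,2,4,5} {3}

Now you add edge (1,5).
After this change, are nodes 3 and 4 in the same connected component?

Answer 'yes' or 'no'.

Answer: no

Derivation:
Initial components: {0,1,2,4,5} {3}
Adding edge (1,5): both already in same component {0,1,2,4,5}. No change.
New components: {0,1,2,4,5} {3}
Are 3 and 4 in the same component? no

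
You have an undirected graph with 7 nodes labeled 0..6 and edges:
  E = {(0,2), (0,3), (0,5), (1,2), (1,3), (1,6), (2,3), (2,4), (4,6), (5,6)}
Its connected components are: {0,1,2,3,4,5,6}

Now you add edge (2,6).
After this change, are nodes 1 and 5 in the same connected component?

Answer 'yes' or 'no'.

Answer: yes

Derivation:
Initial components: {0,1,2,3,4,5,6}
Adding edge (2,6): both already in same component {0,1,2,3,4,5,6}. No change.
New components: {0,1,2,3,4,5,6}
Are 1 and 5 in the same component? yes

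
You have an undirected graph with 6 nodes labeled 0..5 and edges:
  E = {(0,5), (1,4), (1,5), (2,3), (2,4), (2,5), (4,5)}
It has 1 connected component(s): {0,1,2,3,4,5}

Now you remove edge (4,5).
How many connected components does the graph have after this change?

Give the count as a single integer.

Answer: 1

Derivation:
Initial component count: 1
Remove (4,5): not a bridge. Count unchanged: 1.
  After removal, components: {0,1,2,3,4,5}
New component count: 1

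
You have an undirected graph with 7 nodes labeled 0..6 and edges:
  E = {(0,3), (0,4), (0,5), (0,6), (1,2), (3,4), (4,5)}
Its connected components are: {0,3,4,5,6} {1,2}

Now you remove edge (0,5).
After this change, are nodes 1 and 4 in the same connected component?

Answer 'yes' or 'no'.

Initial components: {0,3,4,5,6} {1,2}
Removing edge (0,5): not a bridge — component count unchanged at 2.
New components: {0,3,4,5,6} {1,2}
Are 1 and 4 in the same component? no

Answer: no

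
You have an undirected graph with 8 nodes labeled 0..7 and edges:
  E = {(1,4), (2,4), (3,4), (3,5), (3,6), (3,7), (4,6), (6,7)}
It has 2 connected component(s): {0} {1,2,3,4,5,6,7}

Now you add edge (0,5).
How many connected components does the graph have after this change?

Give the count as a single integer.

Initial component count: 2
Add (0,5): merges two components. Count decreases: 2 -> 1.
New component count: 1

Answer: 1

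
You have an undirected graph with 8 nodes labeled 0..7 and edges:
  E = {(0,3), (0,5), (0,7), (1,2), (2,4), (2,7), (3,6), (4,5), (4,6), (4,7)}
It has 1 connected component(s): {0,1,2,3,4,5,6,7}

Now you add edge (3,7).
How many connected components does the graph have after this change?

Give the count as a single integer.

Initial component count: 1
Add (3,7): endpoints already in same component. Count unchanged: 1.
New component count: 1

Answer: 1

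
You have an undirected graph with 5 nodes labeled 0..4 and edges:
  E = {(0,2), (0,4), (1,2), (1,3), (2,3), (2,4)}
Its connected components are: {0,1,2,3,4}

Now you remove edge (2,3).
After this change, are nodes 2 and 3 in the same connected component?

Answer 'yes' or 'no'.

Initial components: {0,1,2,3,4}
Removing edge (2,3): not a bridge — component count unchanged at 1.
New components: {0,1,2,3,4}
Are 2 and 3 in the same component? yes

Answer: yes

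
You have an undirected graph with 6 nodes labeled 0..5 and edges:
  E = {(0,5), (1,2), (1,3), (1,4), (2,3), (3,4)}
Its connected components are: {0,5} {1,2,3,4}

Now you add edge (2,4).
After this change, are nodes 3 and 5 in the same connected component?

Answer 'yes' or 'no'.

Initial components: {0,5} {1,2,3,4}
Adding edge (2,4): both already in same component {1,2,3,4}. No change.
New components: {0,5} {1,2,3,4}
Are 3 and 5 in the same component? no

Answer: no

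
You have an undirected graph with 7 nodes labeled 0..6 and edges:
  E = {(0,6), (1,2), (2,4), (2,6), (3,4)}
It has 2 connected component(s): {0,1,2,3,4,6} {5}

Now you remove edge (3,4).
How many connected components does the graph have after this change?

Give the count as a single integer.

Answer: 3

Derivation:
Initial component count: 2
Remove (3,4): it was a bridge. Count increases: 2 -> 3.
  After removal, components: {0,1,2,4,6} {3} {5}
New component count: 3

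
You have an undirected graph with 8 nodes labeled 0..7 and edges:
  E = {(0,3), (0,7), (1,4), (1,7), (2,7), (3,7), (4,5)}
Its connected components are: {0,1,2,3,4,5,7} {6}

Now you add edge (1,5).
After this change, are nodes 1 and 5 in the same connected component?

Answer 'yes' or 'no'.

Initial components: {0,1,2,3,4,5,7} {6}
Adding edge (1,5): both already in same component {0,1,2,3,4,5,7}. No change.
New components: {0,1,2,3,4,5,7} {6}
Are 1 and 5 in the same component? yes

Answer: yes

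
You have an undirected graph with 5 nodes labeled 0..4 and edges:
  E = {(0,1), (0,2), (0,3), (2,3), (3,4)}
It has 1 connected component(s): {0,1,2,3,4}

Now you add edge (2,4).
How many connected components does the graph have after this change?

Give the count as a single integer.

Initial component count: 1
Add (2,4): endpoints already in same component. Count unchanged: 1.
New component count: 1

Answer: 1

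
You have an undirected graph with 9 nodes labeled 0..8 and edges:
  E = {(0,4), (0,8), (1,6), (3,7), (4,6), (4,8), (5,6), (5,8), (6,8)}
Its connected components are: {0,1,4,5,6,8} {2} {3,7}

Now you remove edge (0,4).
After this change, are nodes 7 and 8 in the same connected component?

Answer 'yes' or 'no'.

Initial components: {0,1,4,5,6,8} {2} {3,7}
Removing edge (0,4): not a bridge — component count unchanged at 3.
New components: {0,1,4,5,6,8} {2} {3,7}
Are 7 and 8 in the same component? no

Answer: no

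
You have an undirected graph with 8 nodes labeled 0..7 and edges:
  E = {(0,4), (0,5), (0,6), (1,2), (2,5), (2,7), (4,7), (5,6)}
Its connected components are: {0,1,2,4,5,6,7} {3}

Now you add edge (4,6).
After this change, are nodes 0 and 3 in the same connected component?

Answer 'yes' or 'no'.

Initial components: {0,1,2,4,5,6,7} {3}
Adding edge (4,6): both already in same component {0,1,2,4,5,6,7}. No change.
New components: {0,1,2,4,5,6,7} {3}
Are 0 and 3 in the same component? no

Answer: no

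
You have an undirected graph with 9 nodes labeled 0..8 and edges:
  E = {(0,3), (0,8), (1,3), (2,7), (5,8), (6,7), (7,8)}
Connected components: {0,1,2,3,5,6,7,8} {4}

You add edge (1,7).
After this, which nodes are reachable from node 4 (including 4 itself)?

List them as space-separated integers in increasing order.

Answer: 4

Derivation:
Before: nodes reachable from 4: {4}
Adding (1,7): both endpoints already in same component. Reachability from 4 unchanged.
After: nodes reachable from 4: {4}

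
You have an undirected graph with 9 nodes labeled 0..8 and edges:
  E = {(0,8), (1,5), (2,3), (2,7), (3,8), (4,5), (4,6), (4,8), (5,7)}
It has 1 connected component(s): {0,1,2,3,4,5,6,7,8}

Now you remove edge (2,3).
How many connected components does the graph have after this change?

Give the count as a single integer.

Answer: 1

Derivation:
Initial component count: 1
Remove (2,3): not a bridge. Count unchanged: 1.
  After removal, components: {0,1,2,3,4,5,6,7,8}
New component count: 1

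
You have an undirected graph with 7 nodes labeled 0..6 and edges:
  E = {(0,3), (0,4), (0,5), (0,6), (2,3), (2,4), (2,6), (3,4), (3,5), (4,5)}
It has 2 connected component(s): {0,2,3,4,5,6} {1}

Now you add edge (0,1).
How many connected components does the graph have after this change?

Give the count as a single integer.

Answer: 1

Derivation:
Initial component count: 2
Add (0,1): merges two components. Count decreases: 2 -> 1.
New component count: 1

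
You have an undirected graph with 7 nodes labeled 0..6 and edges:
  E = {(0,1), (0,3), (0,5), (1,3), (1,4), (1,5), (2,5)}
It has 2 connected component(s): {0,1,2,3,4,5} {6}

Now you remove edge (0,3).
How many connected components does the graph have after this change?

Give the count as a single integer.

Initial component count: 2
Remove (0,3): not a bridge. Count unchanged: 2.
  After removal, components: {0,1,2,3,4,5} {6}
New component count: 2

Answer: 2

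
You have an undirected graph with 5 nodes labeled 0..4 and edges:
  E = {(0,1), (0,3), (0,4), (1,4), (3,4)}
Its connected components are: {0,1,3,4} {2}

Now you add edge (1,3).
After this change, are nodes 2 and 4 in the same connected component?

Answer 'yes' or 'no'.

Initial components: {0,1,3,4} {2}
Adding edge (1,3): both already in same component {0,1,3,4}. No change.
New components: {0,1,3,4} {2}
Are 2 and 4 in the same component? no

Answer: no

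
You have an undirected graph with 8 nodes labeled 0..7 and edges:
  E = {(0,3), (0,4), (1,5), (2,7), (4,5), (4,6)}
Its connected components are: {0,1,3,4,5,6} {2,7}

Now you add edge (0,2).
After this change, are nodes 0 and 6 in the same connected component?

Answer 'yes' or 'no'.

Initial components: {0,1,3,4,5,6} {2,7}
Adding edge (0,2): merges {0,1,3,4,5,6} and {2,7}.
New components: {0,1,2,3,4,5,6,7}
Are 0 and 6 in the same component? yes

Answer: yes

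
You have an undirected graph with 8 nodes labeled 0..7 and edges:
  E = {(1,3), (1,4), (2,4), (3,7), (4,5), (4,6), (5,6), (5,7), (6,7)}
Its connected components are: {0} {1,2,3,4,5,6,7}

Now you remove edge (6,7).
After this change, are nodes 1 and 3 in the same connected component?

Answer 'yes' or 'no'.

Initial components: {0} {1,2,3,4,5,6,7}
Removing edge (6,7): not a bridge — component count unchanged at 2.
New components: {0} {1,2,3,4,5,6,7}
Are 1 and 3 in the same component? yes

Answer: yes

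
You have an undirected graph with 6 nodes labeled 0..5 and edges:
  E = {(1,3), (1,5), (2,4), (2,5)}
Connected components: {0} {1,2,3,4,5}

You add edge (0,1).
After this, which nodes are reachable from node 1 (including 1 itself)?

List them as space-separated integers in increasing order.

Before: nodes reachable from 1: {1,2,3,4,5}
Adding (0,1): merges 1's component with another. Reachability grows.
After: nodes reachable from 1: {0,1,2,3,4,5}

Answer: 0 1 2 3 4 5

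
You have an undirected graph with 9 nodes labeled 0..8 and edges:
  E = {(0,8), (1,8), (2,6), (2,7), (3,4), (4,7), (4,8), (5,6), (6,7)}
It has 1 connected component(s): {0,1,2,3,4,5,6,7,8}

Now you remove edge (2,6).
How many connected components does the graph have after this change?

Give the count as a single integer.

Answer: 1

Derivation:
Initial component count: 1
Remove (2,6): not a bridge. Count unchanged: 1.
  After removal, components: {0,1,2,3,4,5,6,7,8}
New component count: 1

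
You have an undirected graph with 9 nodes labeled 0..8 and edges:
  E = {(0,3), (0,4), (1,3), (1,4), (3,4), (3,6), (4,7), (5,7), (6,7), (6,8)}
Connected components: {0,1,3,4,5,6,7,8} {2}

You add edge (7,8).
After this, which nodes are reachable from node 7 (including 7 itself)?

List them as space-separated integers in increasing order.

Before: nodes reachable from 7: {0,1,3,4,5,6,7,8}
Adding (7,8): both endpoints already in same component. Reachability from 7 unchanged.
After: nodes reachable from 7: {0,1,3,4,5,6,7,8}

Answer: 0 1 3 4 5 6 7 8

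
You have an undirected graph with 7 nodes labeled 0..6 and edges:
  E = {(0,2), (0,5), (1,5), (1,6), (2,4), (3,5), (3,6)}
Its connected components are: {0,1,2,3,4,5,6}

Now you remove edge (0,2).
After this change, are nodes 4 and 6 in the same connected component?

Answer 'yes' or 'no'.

Answer: no

Derivation:
Initial components: {0,1,2,3,4,5,6}
Removing edge (0,2): it was a bridge — component count 1 -> 2.
New components: {0,1,3,5,6} {2,4}
Are 4 and 6 in the same component? no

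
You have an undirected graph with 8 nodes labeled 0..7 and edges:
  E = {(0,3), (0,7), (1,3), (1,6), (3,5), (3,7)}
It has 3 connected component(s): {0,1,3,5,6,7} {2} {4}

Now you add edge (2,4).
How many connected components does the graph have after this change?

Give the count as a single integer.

Initial component count: 3
Add (2,4): merges two components. Count decreases: 3 -> 2.
New component count: 2

Answer: 2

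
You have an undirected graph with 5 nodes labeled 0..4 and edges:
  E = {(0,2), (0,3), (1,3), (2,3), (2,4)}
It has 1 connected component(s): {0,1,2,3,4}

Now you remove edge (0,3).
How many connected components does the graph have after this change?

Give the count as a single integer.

Initial component count: 1
Remove (0,3): not a bridge. Count unchanged: 1.
  After removal, components: {0,1,2,3,4}
New component count: 1

Answer: 1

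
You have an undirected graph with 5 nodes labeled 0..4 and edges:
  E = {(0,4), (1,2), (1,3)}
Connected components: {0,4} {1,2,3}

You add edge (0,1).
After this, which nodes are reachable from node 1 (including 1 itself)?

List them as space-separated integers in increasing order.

Answer: 0 1 2 3 4

Derivation:
Before: nodes reachable from 1: {1,2,3}
Adding (0,1): merges 1's component with another. Reachability grows.
After: nodes reachable from 1: {0,1,2,3,4}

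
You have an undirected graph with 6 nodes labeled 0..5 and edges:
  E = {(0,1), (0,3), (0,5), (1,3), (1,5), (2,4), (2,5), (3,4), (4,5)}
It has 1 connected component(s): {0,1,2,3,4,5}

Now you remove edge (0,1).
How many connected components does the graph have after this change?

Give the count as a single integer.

Answer: 1

Derivation:
Initial component count: 1
Remove (0,1): not a bridge. Count unchanged: 1.
  After removal, components: {0,1,2,3,4,5}
New component count: 1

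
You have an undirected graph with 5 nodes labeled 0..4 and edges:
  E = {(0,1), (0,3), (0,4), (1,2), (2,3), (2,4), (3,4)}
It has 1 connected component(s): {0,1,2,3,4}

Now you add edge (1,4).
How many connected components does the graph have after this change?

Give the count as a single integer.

Initial component count: 1
Add (1,4): endpoints already in same component. Count unchanged: 1.
New component count: 1

Answer: 1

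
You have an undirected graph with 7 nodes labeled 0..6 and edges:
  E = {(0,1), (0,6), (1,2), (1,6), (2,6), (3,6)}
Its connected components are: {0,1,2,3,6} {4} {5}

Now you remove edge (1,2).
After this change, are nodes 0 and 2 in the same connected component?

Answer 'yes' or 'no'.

Initial components: {0,1,2,3,6} {4} {5}
Removing edge (1,2): not a bridge — component count unchanged at 3.
New components: {0,1,2,3,6} {4} {5}
Are 0 and 2 in the same component? yes

Answer: yes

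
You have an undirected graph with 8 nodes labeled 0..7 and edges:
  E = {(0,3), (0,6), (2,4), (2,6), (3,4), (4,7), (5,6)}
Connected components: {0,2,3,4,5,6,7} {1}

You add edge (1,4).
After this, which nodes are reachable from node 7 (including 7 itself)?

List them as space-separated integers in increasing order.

Answer: 0 1 2 3 4 5 6 7

Derivation:
Before: nodes reachable from 7: {0,2,3,4,5,6,7}
Adding (1,4): merges 7's component with another. Reachability grows.
After: nodes reachable from 7: {0,1,2,3,4,5,6,7}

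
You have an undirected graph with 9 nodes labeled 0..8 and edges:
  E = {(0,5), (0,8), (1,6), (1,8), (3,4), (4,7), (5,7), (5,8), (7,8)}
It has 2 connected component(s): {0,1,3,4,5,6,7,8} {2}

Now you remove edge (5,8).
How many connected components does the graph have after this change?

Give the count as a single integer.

Initial component count: 2
Remove (5,8): not a bridge. Count unchanged: 2.
  After removal, components: {0,1,3,4,5,6,7,8} {2}
New component count: 2

Answer: 2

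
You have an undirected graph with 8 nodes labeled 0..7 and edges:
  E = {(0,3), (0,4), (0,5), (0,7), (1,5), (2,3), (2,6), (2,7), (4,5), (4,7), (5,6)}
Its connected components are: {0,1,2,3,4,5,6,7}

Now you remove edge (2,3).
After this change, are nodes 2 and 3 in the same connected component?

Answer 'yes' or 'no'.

Initial components: {0,1,2,3,4,5,6,7}
Removing edge (2,3): not a bridge — component count unchanged at 1.
New components: {0,1,2,3,4,5,6,7}
Are 2 and 3 in the same component? yes

Answer: yes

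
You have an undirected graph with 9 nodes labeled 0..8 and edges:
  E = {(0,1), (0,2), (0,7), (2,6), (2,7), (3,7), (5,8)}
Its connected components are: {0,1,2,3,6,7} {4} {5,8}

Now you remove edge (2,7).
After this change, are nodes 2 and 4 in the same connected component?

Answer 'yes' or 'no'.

Answer: no

Derivation:
Initial components: {0,1,2,3,6,7} {4} {5,8}
Removing edge (2,7): not a bridge — component count unchanged at 3.
New components: {0,1,2,3,6,7} {4} {5,8}
Are 2 and 4 in the same component? no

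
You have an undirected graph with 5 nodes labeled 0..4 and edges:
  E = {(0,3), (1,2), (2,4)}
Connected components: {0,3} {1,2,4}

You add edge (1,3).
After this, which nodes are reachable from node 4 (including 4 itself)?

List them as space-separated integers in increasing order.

Answer: 0 1 2 3 4

Derivation:
Before: nodes reachable from 4: {1,2,4}
Adding (1,3): merges 4's component with another. Reachability grows.
After: nodes reachable from 4: {0,1,2,3,4}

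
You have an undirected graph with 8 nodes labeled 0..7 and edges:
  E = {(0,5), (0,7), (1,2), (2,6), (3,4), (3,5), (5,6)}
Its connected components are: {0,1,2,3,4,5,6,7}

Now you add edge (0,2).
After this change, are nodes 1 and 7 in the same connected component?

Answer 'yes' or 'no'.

Answer: yes

Derivation:
Initial components: {0,1,2,3,4,5,6,7}
Adding edge (0,2): both already in same component {0,1,2,3,4,5,6,7}. No change.
New components: {0,1,2,3,4,5,6,7}
Are 1 and 7 in the same component? yes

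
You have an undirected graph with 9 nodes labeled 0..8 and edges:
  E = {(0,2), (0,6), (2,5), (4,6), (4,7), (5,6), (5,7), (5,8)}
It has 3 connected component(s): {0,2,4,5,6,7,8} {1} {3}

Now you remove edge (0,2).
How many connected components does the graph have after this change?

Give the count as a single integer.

Initial component count: 3
Remove (0,2): not a bridge. Count unchanged: 3.
  After removal, components: {0,2,4,5,6,7,8} {1} {3}
New component count: 3

Answer: 3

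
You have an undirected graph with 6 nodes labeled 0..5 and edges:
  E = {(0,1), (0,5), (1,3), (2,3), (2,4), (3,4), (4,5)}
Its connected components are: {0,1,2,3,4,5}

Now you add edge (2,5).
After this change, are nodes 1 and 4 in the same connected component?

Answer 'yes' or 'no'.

Answer: yes

Derivation:
Initial components: {0,1,2,3,4,5}
Adding edge (2,5): both already in same component {0,1,2,3,4,5}. No change.
New components: {0,1,2,3,4,5}
Are 1 and 4 in the same component? yes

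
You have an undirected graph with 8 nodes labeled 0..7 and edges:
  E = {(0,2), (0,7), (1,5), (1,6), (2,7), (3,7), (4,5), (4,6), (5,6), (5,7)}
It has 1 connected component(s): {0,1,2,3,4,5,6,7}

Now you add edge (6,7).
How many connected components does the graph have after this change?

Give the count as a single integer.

Initial component count: 1
Add (6,7): endpoints already in same component. Count unchanged: 1.
New component count: 1

Answer: 1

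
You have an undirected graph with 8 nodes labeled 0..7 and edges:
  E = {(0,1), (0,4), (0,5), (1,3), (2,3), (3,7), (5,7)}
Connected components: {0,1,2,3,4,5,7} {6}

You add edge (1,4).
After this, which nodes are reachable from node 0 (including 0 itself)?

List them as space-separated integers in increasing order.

Answer: 0 1 2 3 4 5 7

Derivation:
Before: nodes reachable from 0: {0,1,2,3,4,5,7}
Adding (1,4): both endpoints already in same component. Reachability from 0 unchanged.
After: nodes reachable from 0: {0,1,2,3,4,5,7}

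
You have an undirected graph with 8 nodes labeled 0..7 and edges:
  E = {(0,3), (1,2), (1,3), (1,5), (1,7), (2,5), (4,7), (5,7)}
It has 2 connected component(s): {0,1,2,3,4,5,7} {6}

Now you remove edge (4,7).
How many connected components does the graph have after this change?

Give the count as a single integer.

Initial component count: 2
Remove (4,7): it was a bridge. Count increases: 2 -> 3.
  After removal, components: {0,1,2,3,5,7} {4} {6}
New component count: 3

Answer: 3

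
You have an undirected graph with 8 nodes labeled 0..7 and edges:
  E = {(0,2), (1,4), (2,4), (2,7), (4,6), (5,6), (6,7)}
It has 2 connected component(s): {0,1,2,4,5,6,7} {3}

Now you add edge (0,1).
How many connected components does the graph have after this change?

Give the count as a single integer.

Initial component count: 2
Add (0,1): endpoints already in same component. Count unchanged: 2.
New component count: 2

Answer: 2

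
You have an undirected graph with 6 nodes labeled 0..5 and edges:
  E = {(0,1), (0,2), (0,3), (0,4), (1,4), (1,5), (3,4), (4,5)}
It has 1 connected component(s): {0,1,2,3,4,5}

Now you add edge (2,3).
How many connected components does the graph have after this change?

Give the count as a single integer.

Initial component count: 1
Add (2,3): endpoints already in same component. Count unchanged: 1.
New component count: 1

Answer: 1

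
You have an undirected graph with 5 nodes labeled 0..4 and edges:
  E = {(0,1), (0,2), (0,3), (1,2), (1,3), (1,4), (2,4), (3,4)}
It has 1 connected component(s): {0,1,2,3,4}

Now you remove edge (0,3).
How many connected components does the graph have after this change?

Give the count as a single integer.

Answer: 1

Derivation:
Initial component count: 1
Remove (0,3): not a bridge. Count unchanged: 1.
  After removal, components: {0,1,2,3,4}
New component count: 1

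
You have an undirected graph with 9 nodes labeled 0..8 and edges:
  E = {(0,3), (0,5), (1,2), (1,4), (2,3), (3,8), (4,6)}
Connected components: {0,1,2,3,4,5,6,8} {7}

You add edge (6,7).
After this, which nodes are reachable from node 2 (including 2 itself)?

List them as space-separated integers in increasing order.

Answer: 0 1 2 3 4 5 6 7 8

Derivation:
Before: nodes reachable from 2: {0,1,2,3,4,5,6,8}
Adding (6,7): merges 2's component with another. Reachability grows.
After: nodes reachable from 2: {0,1,2,3,4,5,6,7,8}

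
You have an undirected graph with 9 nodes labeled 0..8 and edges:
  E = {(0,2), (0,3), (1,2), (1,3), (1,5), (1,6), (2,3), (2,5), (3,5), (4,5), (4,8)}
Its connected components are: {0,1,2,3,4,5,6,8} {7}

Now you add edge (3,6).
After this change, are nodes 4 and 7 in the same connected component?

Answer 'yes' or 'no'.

Initial components: {0,1,2,3,4,5,6,8} {7}
Adding edge (3,6): both already in same component {0,1,2,3,4,5,6,8}. No change.
New components: {0,1,2,3,4,5,6,8} {7}
Are 4 and 7 in the same component? no

Answer: no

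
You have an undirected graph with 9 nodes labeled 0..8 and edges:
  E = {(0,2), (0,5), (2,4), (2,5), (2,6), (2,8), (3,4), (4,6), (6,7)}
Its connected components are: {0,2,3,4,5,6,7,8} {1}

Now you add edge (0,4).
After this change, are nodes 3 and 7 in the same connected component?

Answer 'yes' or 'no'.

Answer: yes

Derivation:
Initial components: {0,2,3,4,5,6,7,8} {1}
Adding edge (0,4): both already in same component {0,2,3,4,5,6,7,8}. No change.
New components: {0,2,3,4,5,6,7,8} {1}
Are 3 and 7 in the same component? yes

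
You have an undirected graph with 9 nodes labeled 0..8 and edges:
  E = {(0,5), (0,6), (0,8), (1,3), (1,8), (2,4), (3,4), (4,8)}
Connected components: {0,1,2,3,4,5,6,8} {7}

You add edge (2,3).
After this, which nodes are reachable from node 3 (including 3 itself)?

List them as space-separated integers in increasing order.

Before: nodes reachable from 3: {0,1,2,3,4,5,6,8}
Adding (2,3): both endpoints already in same component. Reachability from 3 unchanged.
After: nodes reachable from 3: {0,1,2,3,4,5,6,8}

Answer: 0 1 2 3 4 5 6 8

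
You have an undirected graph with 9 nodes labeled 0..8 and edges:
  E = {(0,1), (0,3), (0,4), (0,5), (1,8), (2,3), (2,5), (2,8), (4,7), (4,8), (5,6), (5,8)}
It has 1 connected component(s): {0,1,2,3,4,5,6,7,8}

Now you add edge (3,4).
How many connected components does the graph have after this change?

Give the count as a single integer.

Initial component count: 1
Add (3,4): endpoints already in same component. Count unchanged: 1.
New component count: 1

Answer: 1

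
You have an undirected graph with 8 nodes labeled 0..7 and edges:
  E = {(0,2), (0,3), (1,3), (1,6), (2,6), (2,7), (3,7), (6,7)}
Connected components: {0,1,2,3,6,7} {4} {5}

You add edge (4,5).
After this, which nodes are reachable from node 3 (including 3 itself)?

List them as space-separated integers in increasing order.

Before: nodes reachable from 3: {0,1,2,3,6,7}
Adding (4,5): merges two components, but neither contains 3. Reachability from 3 unchanged.
After: nodes reachable from 3: {0,1,2,3,6,7}

Answer: 0 1 2 3 6 7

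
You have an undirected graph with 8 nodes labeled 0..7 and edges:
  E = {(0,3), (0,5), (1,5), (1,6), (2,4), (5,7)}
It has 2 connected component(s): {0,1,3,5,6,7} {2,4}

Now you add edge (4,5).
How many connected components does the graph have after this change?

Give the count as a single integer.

Answer: 1

Derivation:
Initial component count: 2
Add (4,5): merges two components. Count decreases: 2 -> 1.
New component count: 1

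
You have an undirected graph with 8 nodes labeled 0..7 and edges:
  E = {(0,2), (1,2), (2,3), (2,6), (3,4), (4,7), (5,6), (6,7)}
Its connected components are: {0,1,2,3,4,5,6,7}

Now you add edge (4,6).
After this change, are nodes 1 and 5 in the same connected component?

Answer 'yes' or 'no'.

Answer: yes

Derivation:
Initial components: {0,1,2,3,4,5,6,7}
Adding edge (4,6): both already in same component {0,1,2,3,4,5,6,7}. No change.
New components: {0,1,2,3,4,5,6,7}
Are 1 and 5 in the same component? yes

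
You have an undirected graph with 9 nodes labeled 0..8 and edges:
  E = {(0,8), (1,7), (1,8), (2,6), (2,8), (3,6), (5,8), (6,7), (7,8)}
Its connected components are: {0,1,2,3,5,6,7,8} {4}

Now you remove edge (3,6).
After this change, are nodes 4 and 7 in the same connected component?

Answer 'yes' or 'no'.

Initial components: {0,1,2,3,5,6,7,8} {4}
Removing edge (3,6): it was a bridge — component count 2 -> 3.
New components: {0,1,2,5,6,7,8} {3} {4}
Are 4 and 7 in the same component? no

Answer: no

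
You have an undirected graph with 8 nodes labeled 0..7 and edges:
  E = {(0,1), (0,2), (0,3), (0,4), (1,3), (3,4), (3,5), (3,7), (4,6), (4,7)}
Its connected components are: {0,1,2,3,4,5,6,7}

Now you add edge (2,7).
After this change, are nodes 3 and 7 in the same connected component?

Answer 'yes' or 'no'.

Answer: yes

Derivation:
Initial components: {0,1,2,3,4,5,6,7}
Adding edge (2,7): both already in same component {0,1,2,3,4,5,6,7}. No change.
New components: {0,1,2,3,4,5,6,7}
Are 3 and 7 in the same component? yes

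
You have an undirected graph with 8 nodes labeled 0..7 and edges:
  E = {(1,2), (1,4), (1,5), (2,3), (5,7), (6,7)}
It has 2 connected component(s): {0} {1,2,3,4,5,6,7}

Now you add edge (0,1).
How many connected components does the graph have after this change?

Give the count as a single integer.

Initial component count: 2
Add (0,1): merges two components. Count decreases: 2 -> 1.
New component count: 1

Answer: 1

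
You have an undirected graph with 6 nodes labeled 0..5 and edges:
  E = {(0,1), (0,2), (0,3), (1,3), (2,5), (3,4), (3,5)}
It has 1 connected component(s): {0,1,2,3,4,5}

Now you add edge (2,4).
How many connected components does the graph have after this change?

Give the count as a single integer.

Answer: 1

Derivation:
Initial component count: 1
Add (2,4): endpoints already in same component. Count unchanged: 1.
New component count: 1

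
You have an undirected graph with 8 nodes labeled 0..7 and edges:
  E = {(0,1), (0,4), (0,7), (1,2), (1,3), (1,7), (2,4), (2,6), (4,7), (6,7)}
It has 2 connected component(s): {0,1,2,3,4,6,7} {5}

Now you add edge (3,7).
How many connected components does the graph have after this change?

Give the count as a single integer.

Initial component count: 2
Add (3,7): endpoints already in same component. Count unchanged: 2.
New component count: 2

Answer: 2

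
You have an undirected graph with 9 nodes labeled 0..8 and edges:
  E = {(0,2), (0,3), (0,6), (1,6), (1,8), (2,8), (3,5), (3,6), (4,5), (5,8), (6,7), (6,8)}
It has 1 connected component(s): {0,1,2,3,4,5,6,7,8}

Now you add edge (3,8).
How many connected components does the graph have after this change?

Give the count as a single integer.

Answer: 1

Derivation:
Initial component count: 1
Add (3,8): endpoints already in same component. Count unchanged: 1.
New component count: 1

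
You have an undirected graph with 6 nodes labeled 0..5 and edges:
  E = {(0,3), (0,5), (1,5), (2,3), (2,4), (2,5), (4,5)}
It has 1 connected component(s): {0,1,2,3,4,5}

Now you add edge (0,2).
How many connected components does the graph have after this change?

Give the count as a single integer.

Answer: 1

Derivation:
Initial component count: 1
Add (0,2): endpoints already in same component. Count unchanged: 1.
New component count: 1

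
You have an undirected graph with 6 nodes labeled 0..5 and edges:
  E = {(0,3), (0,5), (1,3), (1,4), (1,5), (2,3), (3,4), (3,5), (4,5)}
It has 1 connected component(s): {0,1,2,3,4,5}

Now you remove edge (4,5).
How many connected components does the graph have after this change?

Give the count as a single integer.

Initial component count: 1
Remove (4,5): not a bridge. Count unchanged: 1.
  After removal, components: {0,1,2,3,4,5}
New component count: 1

Answer: 1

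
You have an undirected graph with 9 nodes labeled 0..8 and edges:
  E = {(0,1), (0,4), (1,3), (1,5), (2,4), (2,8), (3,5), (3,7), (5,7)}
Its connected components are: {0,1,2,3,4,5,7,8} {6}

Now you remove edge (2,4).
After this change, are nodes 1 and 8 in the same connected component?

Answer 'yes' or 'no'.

Answer: no

Derivation:
Initial components: {0,1,2,3,4,5,7,8} {6}
Removing edge (2,4): it was a bridge — component count 2 -> 3.
New components: {0,1,3,4,5,7} {2,8} {6}
Are 1 and 8 in the same component? no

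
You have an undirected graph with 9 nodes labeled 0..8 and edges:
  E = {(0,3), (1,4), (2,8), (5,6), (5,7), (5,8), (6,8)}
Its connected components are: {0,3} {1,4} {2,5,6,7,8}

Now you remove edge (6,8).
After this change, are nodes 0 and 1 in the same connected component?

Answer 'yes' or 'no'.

Initial components: {0,3} {1,4} {2,5,6,7,8}
Removing edge (6,8): not a bridge — component count unchanged at 3.
New components: {0,3} {1,4} {2,5,6,7,8}
Are 0 and 1 in the same component? no

Answer: no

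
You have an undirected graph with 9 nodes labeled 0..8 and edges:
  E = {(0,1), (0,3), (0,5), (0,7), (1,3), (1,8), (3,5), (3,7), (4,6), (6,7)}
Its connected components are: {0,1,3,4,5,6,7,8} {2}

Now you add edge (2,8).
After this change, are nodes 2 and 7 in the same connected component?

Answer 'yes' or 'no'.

Initial components: {0,1,3,4,5,6,7,8} {2}
Adding edge (2,8): merges {2} and {0,1,3,4,5,6,7,8}.
New components: {0,1,2,3,4,5,6,7,8}
Are 2 and 7 in the same component? yes

Answer: yes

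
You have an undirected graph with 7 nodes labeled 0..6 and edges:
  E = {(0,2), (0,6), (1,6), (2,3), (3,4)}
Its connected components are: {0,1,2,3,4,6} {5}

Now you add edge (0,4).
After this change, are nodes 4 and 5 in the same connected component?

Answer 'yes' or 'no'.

Answer: no

Derivation:
Initial components: {0,1,2,3,4,6} {5}
Adding edge (0,4): both already in same component {0,1,2,3,4,6}. No change.
New components: {0,1,2,3,4,6} {5}
Are 4 and 5 in the same component? no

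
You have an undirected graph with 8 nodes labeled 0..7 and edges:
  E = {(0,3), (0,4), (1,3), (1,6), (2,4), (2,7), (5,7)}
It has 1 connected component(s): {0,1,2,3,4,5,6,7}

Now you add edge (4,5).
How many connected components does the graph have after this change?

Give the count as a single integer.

Initial component count: 1
Add (4,5): endpoints already in same component. Count unchanged: 1.
New component count: 1

Answer: 1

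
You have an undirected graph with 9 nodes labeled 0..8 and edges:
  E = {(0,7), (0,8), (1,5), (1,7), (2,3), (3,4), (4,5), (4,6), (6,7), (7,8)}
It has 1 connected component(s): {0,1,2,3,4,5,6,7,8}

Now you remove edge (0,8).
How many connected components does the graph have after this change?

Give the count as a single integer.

Initial component count: 1
Remove (0,8): not a bridge. Count unchanged: 1.
  After removal, components: {0,1,2,3,4,5,6,7,8}
New component count: 1

Answer: 1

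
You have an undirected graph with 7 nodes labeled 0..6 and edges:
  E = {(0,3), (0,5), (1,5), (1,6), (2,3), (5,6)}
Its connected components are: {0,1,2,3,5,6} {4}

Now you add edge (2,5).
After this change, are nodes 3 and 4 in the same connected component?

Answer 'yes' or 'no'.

Initial components: {0,1,2,3,5,6} {4}
Adding edge (2,5): both already in same component {0,1,2,3,5,6}. No change.
New components: {0,1,2,3,5,6} {4}
Are 3 and 4 in the same component? no

Answer: no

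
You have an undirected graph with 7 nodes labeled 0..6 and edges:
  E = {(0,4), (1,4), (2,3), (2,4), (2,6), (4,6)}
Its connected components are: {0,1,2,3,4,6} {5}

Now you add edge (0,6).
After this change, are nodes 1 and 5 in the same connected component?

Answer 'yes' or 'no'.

Initial components: {0,1,2,3,4,6} {5}
Adding edge (0,6): both already in same component {0,1,2,3,4,6}. No change.
New components: {0,1,2,3,4,6} {5}
Are 1 and 5 in the same component? no

Answer: no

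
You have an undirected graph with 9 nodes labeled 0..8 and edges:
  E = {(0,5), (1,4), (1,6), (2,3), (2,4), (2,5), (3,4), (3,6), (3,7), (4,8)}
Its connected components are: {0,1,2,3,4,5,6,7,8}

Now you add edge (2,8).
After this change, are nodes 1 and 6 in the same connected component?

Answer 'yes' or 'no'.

Initial components: {0,1,2,3,4,5,6,7,8}
Adding edge (2,8): both already in same component {0,1,2,3,4,5,6,7,8}. No change.
New components: {0,1,2,3,4,5,6,7,8}
Are 1 and 6 in the same component? yes

Answer: yes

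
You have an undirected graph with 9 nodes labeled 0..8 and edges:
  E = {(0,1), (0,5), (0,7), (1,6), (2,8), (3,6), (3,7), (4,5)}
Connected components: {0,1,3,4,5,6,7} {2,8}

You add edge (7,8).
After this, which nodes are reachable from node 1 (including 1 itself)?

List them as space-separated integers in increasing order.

Before: nodes reachable from 1: {0,1,3,4,5,6,7}
Adding (7,8): merges 1's component with another. Reachability grows.
After: nodes reachable from 1: {0,1,2,3,4,5,6,7,8}

Answer: 0 1 2 3 4 5 6 7 8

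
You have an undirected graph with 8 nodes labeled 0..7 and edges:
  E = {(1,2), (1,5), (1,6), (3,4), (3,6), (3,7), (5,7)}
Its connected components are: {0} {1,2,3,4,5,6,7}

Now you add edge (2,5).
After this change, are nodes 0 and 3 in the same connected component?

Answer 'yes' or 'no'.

Initial components: {0} {1,2,3,4,5,6,7}
Adding edge (2,5): both already in same component {1,2,3,4,5,6,7}. No change.
New components: {0} {1,2,3,4,5,6,7}
Are 0 and 3 in the same component? no

Answer: no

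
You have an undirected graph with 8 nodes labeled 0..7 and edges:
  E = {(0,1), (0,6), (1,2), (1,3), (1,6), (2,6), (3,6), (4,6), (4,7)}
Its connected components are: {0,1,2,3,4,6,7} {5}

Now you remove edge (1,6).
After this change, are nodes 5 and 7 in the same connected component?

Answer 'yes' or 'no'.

Initial components: {0,1,2,3,4,6,7} {5}
Removing edge (1,6): not a bridge — component count unchanged at 2.
New components: {0,1,2,3,4,6,7} {5}
Are 5 and 7 in the same component? no

Answer: no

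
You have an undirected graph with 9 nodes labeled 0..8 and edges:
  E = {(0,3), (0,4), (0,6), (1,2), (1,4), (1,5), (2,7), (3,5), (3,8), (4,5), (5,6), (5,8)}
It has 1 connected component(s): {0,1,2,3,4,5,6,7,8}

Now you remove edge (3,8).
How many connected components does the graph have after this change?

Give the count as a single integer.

Initial component count: 1
Remove (3,8): not a bridge. Count unchanged: 1.
  After removal, components: {0,1,2,3,4,5,6,7,8}
New component count: 1

Answer: 1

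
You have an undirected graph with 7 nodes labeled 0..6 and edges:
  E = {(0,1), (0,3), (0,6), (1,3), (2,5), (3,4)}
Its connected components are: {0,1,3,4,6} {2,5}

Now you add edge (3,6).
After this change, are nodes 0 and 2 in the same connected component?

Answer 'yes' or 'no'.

Initial components: {0,1,3,4,6} {2,5}
Adding edge (3,6): both already in same component {0,1,3,4,6}. No change.
New components: {0,1,3,4,6} {2,5}
Are 0 and 2 in the same component? no

Answer: no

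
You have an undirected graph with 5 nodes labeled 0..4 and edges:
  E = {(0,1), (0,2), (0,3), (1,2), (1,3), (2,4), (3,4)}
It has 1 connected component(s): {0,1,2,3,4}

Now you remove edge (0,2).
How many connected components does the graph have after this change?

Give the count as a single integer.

Answer: 1

Derivation:
Initial component count: 1
Remove (0,2): not a bridge. Count unchanged: 1.
  After removal, components: {0,1,2,3,4}
New component count: 1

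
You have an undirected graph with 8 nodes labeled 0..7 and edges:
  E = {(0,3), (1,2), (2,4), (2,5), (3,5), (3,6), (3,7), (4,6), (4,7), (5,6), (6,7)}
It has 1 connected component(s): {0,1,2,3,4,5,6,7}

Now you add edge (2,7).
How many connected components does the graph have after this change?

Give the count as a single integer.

Initial component count: 1
Add (2,7): endpoints already in same component. Count unchanged: 1.
New component count: 1

Answer: 1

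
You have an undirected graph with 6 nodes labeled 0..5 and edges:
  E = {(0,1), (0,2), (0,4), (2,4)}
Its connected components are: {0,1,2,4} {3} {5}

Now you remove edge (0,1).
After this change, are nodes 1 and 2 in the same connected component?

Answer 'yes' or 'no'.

Initial components: {0,1,2,4} {3} {5}
Removing edge (0,1): it was a bridge — component count 3 -> 4.
New components: {0,2,4} {1} {3} {5}
Are 1 and 2 in the same component? no

Answer: no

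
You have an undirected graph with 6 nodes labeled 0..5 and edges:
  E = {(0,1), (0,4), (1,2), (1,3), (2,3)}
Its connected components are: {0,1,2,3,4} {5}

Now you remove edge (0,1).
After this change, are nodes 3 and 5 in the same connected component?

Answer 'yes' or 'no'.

Initial components: {0,1,2,3,4} {5}
Removing edge (0,1): it was a bridge — component count 2 -> 3.
New components: {0,4} {1,2,3} {5}
Are 3 and 5 in the same component? no

Answer: no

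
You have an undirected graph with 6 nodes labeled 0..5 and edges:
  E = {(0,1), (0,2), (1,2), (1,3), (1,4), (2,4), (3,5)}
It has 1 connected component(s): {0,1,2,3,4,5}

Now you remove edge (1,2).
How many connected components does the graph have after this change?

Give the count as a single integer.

Initial component count: 1
Remove (1,2): not a bridge. Count unchanged: 1.
  After removal, components: {0,1,2,3,4,5}
New component count: 1

Answer: 1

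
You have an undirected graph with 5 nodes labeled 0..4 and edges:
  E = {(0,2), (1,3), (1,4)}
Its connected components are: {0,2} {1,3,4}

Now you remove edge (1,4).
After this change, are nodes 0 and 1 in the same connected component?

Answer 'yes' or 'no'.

Initial components: {0,2} {1,3,4}
Removing edge (1,4): it was a bridge — component count 2 -> 3.
New components: {0,2} {1,3} {4}
Are 0 and 1 in the same component? no

Answer: no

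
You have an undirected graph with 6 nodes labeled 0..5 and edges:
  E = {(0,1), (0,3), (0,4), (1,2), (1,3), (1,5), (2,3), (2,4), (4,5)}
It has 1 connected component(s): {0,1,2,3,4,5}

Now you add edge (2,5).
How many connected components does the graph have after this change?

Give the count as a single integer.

Initial component count: 1
Add (2,5): endpoints already in same component. Count unchanged: 1.
New component count: 1

Answer: 1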